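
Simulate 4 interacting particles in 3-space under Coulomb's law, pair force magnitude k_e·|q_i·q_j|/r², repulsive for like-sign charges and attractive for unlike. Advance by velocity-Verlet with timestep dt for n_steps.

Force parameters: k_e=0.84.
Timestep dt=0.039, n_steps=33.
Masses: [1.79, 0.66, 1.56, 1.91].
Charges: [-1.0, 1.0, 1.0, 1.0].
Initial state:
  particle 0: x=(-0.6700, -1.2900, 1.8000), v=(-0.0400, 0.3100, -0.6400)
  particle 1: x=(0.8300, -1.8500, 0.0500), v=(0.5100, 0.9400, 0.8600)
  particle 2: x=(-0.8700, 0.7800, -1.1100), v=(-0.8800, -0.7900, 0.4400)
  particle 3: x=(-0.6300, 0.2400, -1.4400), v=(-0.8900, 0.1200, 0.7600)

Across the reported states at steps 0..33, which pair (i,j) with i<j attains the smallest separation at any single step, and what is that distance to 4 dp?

pair (2,3), distance 0.5440

step 0: x0=(-0.6700, -1.2900, 1.8000) x1=(0.8300, -1.8500, 0.0500) x2=(-0.8700, 0.7800, -1.1100) x3=(-0.6300, 0.2400, -1.4400)
step 1: x0=(-0.6715, -1.2779, 1.7749) x1=(0.8499, -1.8134, 0.0838) x2=(-0.9047, 0.7499, -1.0924) x3=(-0.6645, 0.2441, -1.4107)
step 2: x0=(-0.6730, -1.2658, 1.7497) x1=(0.8697, -1.7771, 0.1179) x2=(-0.9401, 0.7214, -1.0738) x3=(-0.6984, 0.2470, -1.3822)
step 3: x0=(-0.6743, -1.2536, 1.7243) x1=(0.8896, -1.7410, 0.1526) x2=(-0.9764, 0.6946, -1.0541) x3=(-0.7316, 0.2485, -1.3546)
step 4: x0=(-0.6756, -1.2414, 1.6986) x1=(0.9093, -1.7050, 0.1876) x2=(-1.0137, 0.6695, -1.0331) x3=(-0.7641, 0.2487, -1.3279)
step 5: x0=(-0.6768, -1.2292, 1.6728) x1=(0.9291, -1.6693, 0.2231) x2=(-1.0522, 0.6463, -1.0108) x3=(-0.7958, 0.2473, -1.3023)
step 6: x0=(-0.6778, -1.2169, 1.6467) x1=(0.9488, -1.6337, 0.2590) x2=(-1.0919, 0.6251, -0.9871) x3=(-0.8265, 0.2444, -1.2778)
step 7: x0=(-0.6788, -1.2046, 1.6204) x1=(0.9684, -1.5983, 0.2954) x2=(-1.1329, 0.6057, -0.9620) x3=(-0.8561, 0.2400, -1.2544)
step 8: x0=(-0.6797, -1.1923, 1.5940) x1=(0.9879, -1.5631, 0.3322) x2=(-1.1754, 0.5882, -0.9353) x3=(-0.8847, 0.2340, -1.2323)
step 9: x0=(-0.6804, -1.1799, 1.5673) x1=(1.0074, -1.5280, 0.3694) x2=(-1.2195, 0.5725, -0.9070) x3=(-0.9121, 0.2267, -1.2114)
step 10: x0=(-0.6811, -1.1674, 1.5403) x1=(1.0267, -1.4931, 0.4071) x2=(-1.2650, 0.5584, -0.8773) x3=(-0.9383, 0.2180, -1.1916)
step 11: x0=(-0.6816, -1.1549, 1.5132) x1=(1.0459, -1.4584, 0.4452) x2=(-1.3120, 0.5459, -0.8461) x3=(-0.9633, 0.2080, -1.1729)
step 12: x0=(-0.6820, -1.1424, 1.4858) x1=(1.0650, -1.4238, 0.4837) x2=(-1.3605, 0.5347, -0.8135) x3=(-0.9873, 0.1969, -1.1554)
step 13: x0=(-0.6823, -1.1298, 1.4583) x1=(1.0840, -1.3893, 0.5226) x2=(-1.4104, 0.5247, -0.7796) x3=(-1.0101, 0.1848, -1.1388)
step 14: x0=(-0.6825, -1.1171, 1.4305) x1=(1.1028, -1.3550, 0.5618) x2=(-1.4615, 0.5159, -0.7446) x3=(-1.0320, 0.1719, -1.1231)
step 15: x0=(-0.6826, -1.1044, 1.4024) x1=(1.1214, -1.3208, 0.6015) x2=(-1.5139, 0.5079, -0.7084) x3=(-1.0529, 0.1581, -1.1082)
step 16: x0=(-0.6825, -1.0916, 1.3742) x1=(1.1398, -1.2868, 0.6415) x2=(-1.5674, 0.5007, -0.6713) x3=(-1.0730, 0.1437, -1.0940)
step 17: x0=(-0.6823, -1.0787, 1.3457) x1=(1.1580, -1.2528, 0.6819) x2=(-1.6219, 0.4943, -0.6332) x3=(-1.0923, 0.1287, -1.0805)
step 18: x0=(-0.6820, -1.0657, 1.3171) x1=(1.1760, -1.2190, 0.7227) x2=(-1.6773, 0.4884, -0.5944) x3=(-1.1109, 0.1132, -1.0676)
step 19: x0=(-0.6815, -1.0526, 1.2882) x1=(1.1938, -1.1853, 0.7637) x2=(-1.7335, 0.4830, -0.5547) x3=(-1.1289, 0.0972, -1.0552)
step 20: x0=(-0.6809, -1.0395, 1.2590) x1=(1.2114, -1.1516, 0.8050) x2=(-1.7905, 0.4780, -0.5145) x3=(-1.1463, 0.0808, -1.0433)
step 21: x0=(-0.6803, -1.0262, 1.2297) x1=(1.2287, -1.1181, 0.8466) x2=(-1.8481, 0.4735, -0.4736) x3=(-1.1632, 0.0640, -1.0317)
step 22: x0=(-0.6795, -1.0129, 1.2002) x1=(1.2458, -1.0847, 0.8885) x2=(-1.9064, 0.4692, -0.4321) x3=(-1.1796, 0.0470, -1.0205)
step 23: x0=(-0.6785, -0.9994, 1.1705) x1=(1.2626, -1.0514, 0.9306) x2=(-1.9651, 0.4652, -0.3901) x3=(-1.1956, 0.0296, -1.0096)
step 24: x0=(-0.6775, -0.9858, 1.1405) x1=(1.2791, -1.0182, 0.9729) x2=(-2.0244, 0.4614, -0.3477) x3=(-1.2112, 0.0120, -0.9990)
step 25: x0=(-0.6764, -0.9721, 1.1104) x1=(1.2954, -0.9851, 1.0154) x2=(-2.0841, 0.4578, -0.3048) x3=(-1.2265, -0.0058, -0.9886)
step 26: x0=(-0.6752, -0.9583, 1.0801) x1=(1.3115, -0.9521, 1.0581) x2=(-2.1441, 0.4544, -0.2616) x3=(-1.2414, -0.0238, -0.9784)
step 27: x0=(-0.6740, -0.9444, 1.0496) x1=(1.3273, -0.9192, 1.1009) x2=(-2.2046, 0.4512, -0.2180) x3=(-1.2560, -0.0421, -0.9684)
step 28: x0=(-0.6726, -0.9303, 1.0189) x1=(1.3428, -0.8863, 1.1438) x2=(-2.2653, 0.4480, -0.1740) x3=(-1.2704, -0.0605, -0.9585)
step 29: x0=(-0.6713, -0.9161, 0.9881) x1=(1.3581, -0.8536, 1.1869) x2=(-2.3263, 0.4450, -0.1298) x3=(-1.2845, -0.0791, -0.9488)
step 30: x0=(-0.6698, -0.9018, 0.9570) x1=(1.3731, -0.8209, 1.2300) x2=(-2.3875, 0.4420, -0.0852) x3=(-1.2983, -0.0979, -0.9391)
step 31: x0=(-0.6683, -0.8874, 0.9258) x1=(1.3879, -0.7883, 1.2732) x2=(-2.4490, 0.4391, -0.0405) x3=(-1.3120, -0.1168, -0.9296)
step 32: x0=(-0.6669, -0.8728, 0.8945) x1=(1.4025, -0.7558, 1.3165) x2=(-2.5106, 0.4363, 0.0046) x3=(-1.3254, -0.1359, -0.9200)
step 33: x0=(-0.6654, -0.8581, 0.8630) x1=(1.4169, -0.7234, 1.3598) x2=(-2.5724, 0.4335, 0.0498) x3=(-1.3386, -0.1551, -0.9106)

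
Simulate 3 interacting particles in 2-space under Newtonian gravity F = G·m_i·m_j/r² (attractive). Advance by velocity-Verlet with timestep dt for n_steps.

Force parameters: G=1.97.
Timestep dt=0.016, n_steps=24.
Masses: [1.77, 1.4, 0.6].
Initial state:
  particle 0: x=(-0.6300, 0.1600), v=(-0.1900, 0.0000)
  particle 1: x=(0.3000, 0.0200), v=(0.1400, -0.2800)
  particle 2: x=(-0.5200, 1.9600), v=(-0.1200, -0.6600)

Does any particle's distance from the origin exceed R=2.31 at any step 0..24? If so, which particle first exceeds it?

step 0: x0=(-0.6300, 0.1600) x1=(0.3000, 0.0200) x2=(-0.5200, 1.9600)
step 1: x0=(-0.6326, 0.1600) x1=(0.3017, 0.0156) x2=(-0.5219, 1.9492)
step 2: x0=(-0.6345, 0.1599) x1=(0.3024, 0.0115) x2=(-0.5237, 1.9380)
step 3: x0=(-0.6356, 0.1599) x1=(0.3021, 0.0075) x2=(-0.5256, 1.9264)
step 4: x0=(-0.6359, 0.1598) x1=(0.3009, 0.0038) x2=(-0.5273, 1.9144)
step 5: x0=(-0.6354, 0.1597) x1=(0.2986, 0.0003) x2=(-0.5290, 1.9019)
step 6: x0=(-0.6341, 0.1595) x1=(0.2952, -0.0029) x2=(-0.5307, 1.8889)
step 7: x0=(-0.6321, 0.1593) x1=(0.2909, -0.0060) x2=(-0.5323, 1.8755)
step 8: x0=(-0.6292, 0.1591) x1=(0.2856, -0.0087) x2=(-0.5339, 1.8617)
step 9: x0=(-0.6256, 0.1588) x1=(0.2792, -0.0113) x2=(-0.5354, 1.8474)
step 10: x0=(-0.6211, 0.1585) x1=(0.2717, -0.0135) x2=(-0.5369, 1.8326)
step 11: x0=(-0.6158, 0.1581) x1=(0.2632, -0.0155) x2=(-0.5383, 1.8174)
step 12: x0=(-0.6096, 0.1576) x1=(0.2535, -0.0172) x2=(-0.5396, 1.8017)
step 13: x0=(-0.6025, 0.1571) x1=(0.2426, -0.0186) x2=(-0.5409, 1.7854)
step 14: x0=(-0.5945, 0.1565) x1=(0.2306, -0.0197) x2=(-0.5422, 1.7687)
step 15: x0=(-0.5855, 0.1559) x1=(0.2173, -0.0205) x2=(-0.5433, 1.7515)
step 16: x0=(-0.5755, 0.1551) x1=(0.2027, -0.0209) x2=(-0.5444, 1.7337)
step 17: x0=(-0.5644, 0.1542) x1=(0.1867, -0.0209) x2=(-0.5455, 1.7154)
step 18: x0=(-0.5521, 0.1531) x1=(0.1692, -0.0205) x2=(-0.5464, 1.6965)
step 19: x0=(-0.5386, 0.1519) x1=(0.1500, -0.0196) x2=(-0.5473, 1.6771)
step 20: x0=(-0.5237, 0.1504) x1=(0.1292, -0.0182) x2=(-0.5481, 1.6571)
step 21: x0=(-0.5073, 0.1487) x1=(0.1063, -0.0163) x2=(-0.5489, 1.6365)
step 22: x0=(-0.4893, 0.1467) x1=(0.0814, -0.0136) x2=(-0.5495, 1.6153)
step 23: x0=(-0.4693, 0.1443) x1=(0.0539, -0.0102) x2=(-0.5500, 1.5935)
step 24: x0=(-0.4471, 0.1414) x1=(0.0235, -0.0059) x2=(-0.5504, 1.5710)

no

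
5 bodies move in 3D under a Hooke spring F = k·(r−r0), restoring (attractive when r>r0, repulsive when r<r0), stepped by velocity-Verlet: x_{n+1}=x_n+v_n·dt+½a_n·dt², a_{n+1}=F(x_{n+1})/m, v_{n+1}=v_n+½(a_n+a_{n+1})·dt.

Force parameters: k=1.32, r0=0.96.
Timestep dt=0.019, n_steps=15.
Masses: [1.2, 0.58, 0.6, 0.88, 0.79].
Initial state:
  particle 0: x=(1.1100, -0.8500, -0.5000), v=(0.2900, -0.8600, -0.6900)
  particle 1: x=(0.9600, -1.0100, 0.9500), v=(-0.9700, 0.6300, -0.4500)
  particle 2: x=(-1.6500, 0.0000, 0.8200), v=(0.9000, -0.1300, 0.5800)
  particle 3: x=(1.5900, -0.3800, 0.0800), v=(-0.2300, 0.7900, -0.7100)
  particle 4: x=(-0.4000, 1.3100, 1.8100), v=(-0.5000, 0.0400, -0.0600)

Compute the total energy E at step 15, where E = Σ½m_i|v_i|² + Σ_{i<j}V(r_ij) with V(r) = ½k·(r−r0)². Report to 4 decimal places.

step 0: x0=(1.1100, -0.8500, -0.5000) x1=(0.9600, -1.0100, 0.9500) x2=(-1.6500, 0.0000, 0.8200) x3=(1.5900, -0.3800, 0.0800) x4=(-0.4000, 1.3100, 1.8100)
step 1: x0=(1.1149, -0.8659, -0.5125) x1=(0.9406, -0.9970, 0.9414) x2=(-1.6303, -0.0028, 0.8307) x3=(1.5846, -0.3646, 0.0670) x4=(-0.4087, 1.3093, 1.8077)
step 2: x0=(1.1185, -0.8810, -0.5238) x1=(0.9192, -0.9822, 0.9325) x2=(-1.6054, -0.0062, 0.8407) x3=(1.5772, -0.3486, 0.0552) x4=(-0.4157, 1.3055, 1.8029)
step 3: x0=(1.1210, -0.8953, -0.5338) x1=(0.8960, -0.9654, 0.9236) x2=(-1.5754, -0.0103, 0.8499) x3=(1.5677, -0.3318, 0.0444) x4=(-0.4211, 1.2988, 1.7958)
step 4: x0=(1.1222, -0.9086, -0.5426) x1=(0.8710, -0.9467, 0.9144) x2=(-1.5404, -0.0150, 0.8583) x3=(1.5561, -0.3144, 0.0347) x4=(-0.4248, 1.2892, 1.7862)
step 5: x0=(1.1221, -0.9212, -0.5501) x1=(0.8442, -0.9262, 0.9051) x2=(-1.5006, -0.0203, 0.8660) x3=(1.5426, -0.2963, 0.0261) x4=(-0.4268, 1.2766, 1.7743)
step 6: x0=(1.1209, -0.9328, -0.5564) x1=(0.8158, -0.9040, 0.8956) x2=(-1.4560, -0.0262, 0.8727) x3=(1.5271, -0.2776, 0.0186) x4=(-0.4272, 1.2612, 1.7601)
step 7: x0=(1.1184, -0.9435, -0.5614) x1=(0.7859, -0.8801, 0.8859) x2=(-1.4070, -0.0326, 0.8786) x3=(1.5097, -0.2584, 0.0122) x4=(-0.4259, 1.2430, 1.7434)
step 8: x0=(1.1148, -0.9534, -0.5651) x1=(0.7545, -0.8545, 0.8761) x2=(-1.3535, -0.0396, 0.8835) x3=(1.4904, -0.2386, 0.0068) x4=(-0.4230, 1.2220, 1.7245)
step 9: x0=(1.1100, -0.9623, -0.5676) x1=(0.7218, -0.8274, 0.8661) x2=(-1.2960, -0.0470, 0.8875) x3=(1.4692, -0.2183, 0.0025) x4=(-0.4184, 1.1984, 1.7034)
step 10: x0=(1.1041, -0.9704, -0.5688) x1=(0.6879, -0.7989, 0.8560) x2=(-1.2344, -0.0550, 0.8905) x3=(1.4462, -0.1976, -0.0007) x4=(-0.4122, 1.1721, 1.6800)
step 11: x0=(1.0971, -0.9775, -0.5688) x1=(0.6529, -0.7689, 0.8457) x2=(-1.1691, -0.0634, 0.8925) x3=(1.4215, -0.1764, -0.0029) x4=(-0.4044, 1.1433, 1.6545)
step 12: x0=(1.0890, -0.9838, -0.5675) x1=(0.6169, -0.7377, 0.8351) x2=(-1.1003, -0.0723, 0.8935) x3=(1.3950, -0.1548, -0.0041) x4=(-0.3951, 1.1122, 1.6269)
step 13: x0=(1.0799, -0.9891, -0.5650) x1=(0.5800, -0.7053, 0.8244) x2=(-1.0282, -0.0815, 0.8935) x3=(1.3670, -0.1328, -0.0043) x4=(-0.3842, 1.0787, 1.5973)
step 14: x0=(1.0697, -0.9936, -0.5613) x1=(0.5424, -0.6718, 0.8135) x2=(-0.9531, -0.0912, 0.8924) x3=(1.3375, -0.1105, -0.0036) x4=(-0.3718, 1.0430, 1.5657)
step 15: x0=(1.0586, -0.9972, -0.5564) x1=(0.5043, -0.6374, 0.8024) x2=(-0.8752, -0.1012, 0.8904) x3=(1.3064, -0.0880, -0.0020) x4=(-0.3580, 1.0052, 1.5322)
step 0 velocities: v0=(0.2900, -0.8600, -0.6900) v1=(-0.9700, 0.6300, -0.4500) v2=(0.9000, -0.1300, 0.5800) v3=(-0.2300, 0.7900, -0.7100) v4=(-0.5000, 0.0400, -0.0600)
step 0: KE=2.1960, PE=19.9408, E=22.1368
step 15 velocities: v0=(-0.6113, -0.1654, 0.2880) v1=(-2.0203, 1.8353, -0.5919) v2=(4.1646, -0.5346, -0.1340) v3=(-1.6689, 1.1926, 0.1075) v4=(0.7635, -2.0412, -1.8098)
step 15: KE=12.8730, PE=9.2548, E=22.1277

22.1277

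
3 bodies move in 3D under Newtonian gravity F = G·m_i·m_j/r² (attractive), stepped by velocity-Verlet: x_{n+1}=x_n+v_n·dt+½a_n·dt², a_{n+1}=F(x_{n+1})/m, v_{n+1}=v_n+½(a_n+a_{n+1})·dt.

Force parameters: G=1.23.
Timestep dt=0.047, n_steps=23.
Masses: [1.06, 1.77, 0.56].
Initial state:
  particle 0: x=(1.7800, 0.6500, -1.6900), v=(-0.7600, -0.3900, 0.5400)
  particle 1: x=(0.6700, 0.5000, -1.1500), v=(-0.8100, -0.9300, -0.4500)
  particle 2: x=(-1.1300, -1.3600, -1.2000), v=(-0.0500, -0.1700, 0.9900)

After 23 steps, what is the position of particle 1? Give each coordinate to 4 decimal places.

step 0: x0=(1.7800, 0.6500, -1.6900) x1=(0.6700, 0.5000, -1.1500) x2=(-1.1300, -1.3600, -1.2000)
step 1: x0=(1.7428, 0.6314, -1.6639) x1=(0.6327, 0.4563, -1.1716) x2=(-1.1320, -1.3677, -1.1535)
step 2: x0=(1.7027, 0.6124, -1.6366) x1=(0.5969, 0.4127, -1.1939) x2=(-1.1333, -1.3747, -1.1070)
step 3: x0=(1.6594, 0.5927, -1.6080) x1=(0.5628, 0.3693, -1.2169) x2=(-1.1339, -1.3810, -1.0606)
step 4: x0=(1.6129, 0.5723, -1.5782) x1=(0.5304, 0.3261, -1.2406) x2=(-1.1337, -1.3866, -1.0142)
step 5: x0=(1.5629, 0.5510, -1.5474) x1=(0.4998, 0.2831, -1.2649) x2=(-1.1327, -1.3914, -0.9680)
step 6: x0=(1.5093, 0.5288, -1.5157) x1=(0.4712, 0.2405, -1.2897) x2=(-1.1310, -1.3955, -0.9220)
step 7: x0=(1.4519, 0.5055, -1.4831) x1=(0.4446, 0.1983, -1.3150) x2=(-1.1284, -1.3989, -0.8761)
step 8: x0=(1.3903, 0.4809, -1.4498) x1=(0.4201, 0.1566, -1.3406) x2=(-1.1250, -1.4014, -0.8305)
step 9: x0=(1.3244, 0.4547, -1.4160) x1=(0.3981, 0.1156, -1.3664) x2=(-1.1207, -1.4031, -0.7851)
step 10: x0=(1.2537, 0.4268, -1.3819) x1=(0.3786, 0.0754, -1.3923) x2=(-1.1155, -1.4039, -0.7400)
step 11: x0=(1.1778, 0.3968, -1.3479) x1=(0.3618, 0.0362, -1.4181) x2=(-1.1094, -1.4039, -0.6953)
step 12: x0=(1.0963, 0.3642, -1.3142) x1=(0.3482, -0.0018, -1.4435) x2=(-1.1023, -1.4031, -0.6510)
step 13: x0=(1.0087, 0.3286, -1.2816) x1=(0.3379, -0.0382, -1.4681) x2=(-1.0943, -1.4013, -0.6072)
step 14: x0=(0.9144, 0.2892, -1.2508) x1=(0.3314, -0.0727, -1.4915) x2=(-1.0854, -1.3987, -0.5638)
step 15: x0=(0.8126, 0.2452, -1.2229) x1=(0.3290, -0.1047, -1.5130) x2=(-1.0755, -1.3953, -0.5210)
step 16: x0=(0.7026, 0.1953, -1.1997) x1=(0.3312, -0.1334, -1.5314) x2=(-1.0646, -1.3909, -0.4788)
step 17: x0=(0.5841, 0.1378, -1.1840) x1=(0.3382, -0.1578, -1.5452) x2=(-1.0527, -1.3856, -0.4373)
step 18: x0=(0.4574, 0.0704, -1.1800) x1=(0.3498, -0.1767, -1.5518) x2=(-1.0397, -1.3794, -0.3964)
step 19: x0=(0.3250, -0.0094, -1.1944) x1=(0.3644, -0.1883, -1.5471) x2=(-1.0257, -1.3722, -0.3563)
step 20: x0=(0.1955, -0.1032, -1.2357) x1=(0.3770, -0.1919, -1.5260) x2=(-1.0107, -1.3641, -0.3170)
step 21: x0=(0.0855, -0.2069, -1.3084) x1=(0.3776, -0.1900, -1.4859) x2=(-0.9945, -1.3549, -0.2786)
step 22: x0=(0.0103, -0.3088, -1.4021) x1=(0.3570, -0.1894, -1.4328) x2=(-0.9773, -1.3447, -0.2412)
step 23: x0=(-0.0317, -0.3994, -1.4985) x1=(0.3162, -0.1959, -1.3778) x2=(-0.9589, -1.3335, -0.2050)

(0.3162, -0.1959, -1.3778)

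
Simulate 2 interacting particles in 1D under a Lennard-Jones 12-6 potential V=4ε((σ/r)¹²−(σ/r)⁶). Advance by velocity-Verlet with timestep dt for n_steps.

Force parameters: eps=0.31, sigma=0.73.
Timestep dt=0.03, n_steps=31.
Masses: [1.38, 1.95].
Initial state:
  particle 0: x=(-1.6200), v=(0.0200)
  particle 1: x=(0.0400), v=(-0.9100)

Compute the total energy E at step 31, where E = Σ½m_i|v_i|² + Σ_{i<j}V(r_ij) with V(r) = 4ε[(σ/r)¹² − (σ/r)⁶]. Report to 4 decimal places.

0.8068

step 0: x0=(-1.6200) x1=(0.0400)
step 1: x0=(-1.6194) x1=(0.0127)
step 2: x0=(-1.6188) x1=(-0.0146)
step 3: x0=(-1.6181) x1=(-0.0420)
step 4: x0=(-1.6174) x1=(-0.0693)
step 5: x0=(-1.6167) x1=(-0.0967)
step 6: x0=(-1.6159) x1=(-0.1241)
step 7: x0=(-1.6151) x1=(-0.1516)
step 8: x0=(-1.6143) x1=(-0.1791)
step 9: x0=(-1.6133) x1=(-0.2066)
step 10: x0=(-1.6124) x1=(-0.2342)
step 11: x0=(-1.6113) x1=(-0.2618)
step 12: x0=(-1.6102) x1=(-0.2895)
step 13: x0=(-1.6090) x1=(-0.3172)
step 14: x0=(-1.6076) x1=(-0.3450)
step 15: x0=(-1.6061) x1=(-0.3730)
step 16: x0=(-1.6045) x1=(-0.4010)
step 17: x0=(-1.6027) x1=(-0.4291)
step 18: x0=(-1.6006) x1=(-0.4575)
step 19: x0=(-1.5984) x1=(-0.4859)
step 20: x0=(-1.5958) x1=(-0.5146)
step 21: x0=(-1.5929) x1=(-0.5436)
step 22: x0=(-1.5896) x1=(-0.5728)
step 23: x0=(-1.5858) x1=(-0.6024)
step 24: x0=(-1.5814) x1=(-0.6323)
step 25: x0=(-1.5764) x1=(-0.6627)
step 26: x0=(-1.5708) x1=(-0.6936)
step 27: x0=(-1.5646) x1=(-0.7249)
step 28: x0=(-1.5580) x1=(-0.7564)
step 29: x0=(-1.5519) x1=(-0.7876)
step 30: x0=(-1.5483) x1=(-0.8170)
step 31: x0=(-1.5511) x1=(-0.8419)
step 0 velocities: v0=(0.0200) v1=(-0.9100)
step 0: KE=0.8077, PE=-0.0089, E=0.7988
step 31 velocities: v0=(-0.2811) v1=(-0.6969)
step 31: KE=0.5280, PE=0.2788, E=0.8068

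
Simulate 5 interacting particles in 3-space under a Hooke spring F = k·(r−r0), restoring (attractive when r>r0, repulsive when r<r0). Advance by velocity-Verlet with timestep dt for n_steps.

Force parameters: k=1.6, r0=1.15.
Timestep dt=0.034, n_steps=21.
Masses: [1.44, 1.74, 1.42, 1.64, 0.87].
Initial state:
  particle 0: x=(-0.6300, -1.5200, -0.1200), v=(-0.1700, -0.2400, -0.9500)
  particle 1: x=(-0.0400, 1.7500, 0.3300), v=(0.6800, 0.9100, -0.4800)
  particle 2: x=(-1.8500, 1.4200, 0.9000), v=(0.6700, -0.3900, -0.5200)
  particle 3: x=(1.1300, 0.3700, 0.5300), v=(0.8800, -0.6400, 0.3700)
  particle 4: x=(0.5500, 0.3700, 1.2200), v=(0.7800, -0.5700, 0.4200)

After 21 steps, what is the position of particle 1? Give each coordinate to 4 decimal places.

(0.3536, 1.5698, 0.0887)

step 0: x0=(-0.6300, -1.5200, -0.1200) x1=(-0.0400, 1.7500, 0.3300) x2=(-1.8500, 1.4200, 0.9000) x3=(1.1300, 0.3700, 0.5300) x4=(0.5500, 0.3700, 1.2200)
step 1: x0=(-0.6350, -1.5242, -0.1510) x1=(-0.0171, 1.7792, 0.3138) x2=(-1.8241, 1.4047, 0.8817) x3=(1.1581, 0.3483, 0.5424) x4=(0.5740, 0.3506, 1.2332)
step 2: x0=(-0.6382, -1.5204, -0.1792) x1=(0.0052, 1.8048, 0.2981) x2=(-1.7920, 1.3855, 0.8622) x3=(1.1826, 0.3268, 0.5542) x4=(0.5929, 0.3314, 1.2440)
step 3: x0=(-0.6397, -1.5086, -0.2045) x1=(0.0271, 1.8267, 0.2827) x2=(-1.7537, 1.3624, 0.8415) x3=(1.2035, 0.3055, 0.5655) x4=(0.6066, 0.3124, 1.2522)
step 4: x0=(-0.6392, -1.4889, -0.2269) x1=(0.0485, 1.8447, 0.2677) x2=(-1.7095, 1.3355, 0.8198) x3=(1.2206, 0.2844, 0.5761) x4=(0.6152, 0.2937, 1.2578)
step 5: x0=(-0.6368, -1.4614, -0.2464) x1=(0.0694, 1.8587, 0.2531) x2=(-1.6593, 1.3049, 0.7970) x3=(1.2341, 0.2638, 0.5860) x4=(0.6188, 0.2754, 1.2607)
step 6: x0=(-0.6323, -1.4264, -0.2629) x1=(0.0898, 1.8688, 0.2391) x2=(-1.6034, 1.2707, 0.7732) x3=(1.2440, 0.2435, 0.5952) x4=(0.6174, 0.2576, 1.2606)
step 7: x0=(-0.6257, -1.3840, -0.2765) x1=(0.1099, 1.8749, 0.2255) x2=(-1.5420, 1.2331, 0.7485) x3=(1.2503, 0.2236, 0.6036) x4=(0.6111, 0.2405, 1.2577)
step 8: x0=(-0.6170, -1.3344, -0.2871) x1=(0.1295, 1.8769, 0.2124) x2=(-1.4753, 1.1922, 0.7230) x3=(1.2531, 0.2042, 0.6112) x4=(0.6002, 0.2241, 1.2519)
step 9: x0=(-0.6061, -1.2781, -0.2948) x1=(0.1487, 1.8748, 0.1998) x2=(-1.4037, 1.1482, 0.6967) x3=(1.2525, 0.1854, 0.6179) x4=(0.5848, 0.2084, 1.2431)
step 10: x0=(-0.5931, -1.2152, -0.2996) x1=(0.1675, 1.8688, 0.1878) x2=(-1.3274, 1.1014, 0.6697) x3=(1.2486, 0.1672, 0.6237) x4=(0.5653, 0.1936, 1.2314)
step 11: x0=(-0.5779, -1.1463, -0.3017) x1=(0.1859, 1.8588, 0.1762) x2=(-1.2469, 1.0520, 0.6421) x3=(1.2416, 0.1495, 0.6286) x4=(0.5419, 0.1796, 1.2168)
step 12: x0=(-0.5607, -1.0716, -0.3012) x1=(0.2040, 1.8450, 0.1652) x2=(-1.1623, 1.0003, 0.6139) x3=(1.2316, 0.1325, 0.6326) x4=(0.5148, 0.1666, 1.1994)
step 13: x0=(-0.5414, -0.9918, -0.2981) x1=(0.2217, 1.8273, 0.1548) x2=(-1.0743, 0.9464, 0.5853) x3=(1.2187, 0.1162, 0.6356) x4=(0.4846, 0.1547, 1.1794)
step 14: x0=(-0.5200, -0.9071, -0.2927) x1=(0.2391, 1.8061, 0.1448) x2=(-0.9830, 0.8907, 0.5563) x3=(1.2033, 0.1006, 0.6376) x4=(0.4514, 0.1437, 1.1568)
step 15: x0=(-0.4968, -0.8181, -0.2851) x1=(0.2562, 1.7813, 0.1353) x2=(-0.8890, 0.8335, 0.5270) x3=(1.1854, 0.0858, 0.6387) x4=(0.4157, 0.1338, 1.1319)
step 16: x0=(-0.4717, -0.7254, -0.2755) x1=(0.2731, 1.7532, 0.1264) x2=(-0.7926, 0.7750, 0.4975) x3=(1.1653, 0.0716, 0.6389) x4=(0.3779, 0.1249, 1.1048)
step 17: x0=(-0.4449, -0.6294, -0.2640) x1=(0.2896, 1.7220, 0.1179) x2=(-0.6943, 0.7156, 0.4678) x3=(1.1432, 0.0582, 0.6382) x4=(0.3383, 0.1170, 1.0757)
step 18: x0=(-0.4165, -0.5306, -0.2511) x1=(0.3059, 1.6878, 0.1099) x2=(-0.5945, 0.6555, 0.4379) x3=(1.1194, 0.0455, 0.6366) x4=(0.2975, 0.1102, 1.0450)
step 19: x0=(-0.3866, -0.4296, -0.2368) x1=(0.3220, 1.6509, 0.1024) x2=(-0.4936, 0.5951, 0.4079) x3=(1.0941, 0.0336, 0.6343) x4=(0.2556, 0.1043, 1.0128)
step 20: x0=(-0.3555, -0.3268, -0.2215) x1=(0.3379, 1.6115, 0.0953) x2=(-0.3918, 0.5346, 0.3779) x3=(1.0675, 0.0224, 0.6311) x4=(0.2132, 0.0992, 0.9797)
step 21: x0=(-0.3232, -0.2228, -0.2055) x1=(0.3536, 1.5698, 0.0887) x2=(-0.2896, 0.4744, 0.3478) x3=(1.0398, 0.0118, 0.6273) x4=(0.1705, 0.0950, 0.9459)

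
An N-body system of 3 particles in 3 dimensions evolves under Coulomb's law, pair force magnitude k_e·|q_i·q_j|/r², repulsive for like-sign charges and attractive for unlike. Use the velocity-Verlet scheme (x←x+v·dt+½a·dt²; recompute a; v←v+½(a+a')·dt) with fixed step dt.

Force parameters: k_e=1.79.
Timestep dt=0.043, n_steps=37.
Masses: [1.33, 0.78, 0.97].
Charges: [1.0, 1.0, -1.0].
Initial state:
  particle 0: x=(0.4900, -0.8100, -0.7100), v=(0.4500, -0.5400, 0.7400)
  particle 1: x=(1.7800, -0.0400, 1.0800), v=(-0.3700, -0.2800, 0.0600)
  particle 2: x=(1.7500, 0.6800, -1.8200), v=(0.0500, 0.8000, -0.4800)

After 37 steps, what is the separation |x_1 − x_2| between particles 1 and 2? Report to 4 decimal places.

4.0663

step 0: x0=(0.4900, -0.8100, -0.7100) x1=(1.7800, -0.0400, 1.0800) x2=(1.7500, 0.6800, -1.8200)
step 1: x0=(0.5094, -0.8331, -0.6785) x1=(1.7643, -0.0519, 1.0826) x2=(1.7520, 0.7141, -1.8403)
step 2: x0=(0.5287, -0.8561, -0.6476) x1=(1.7490, -0.0633, 1.0855) x2=(1.7536, 0.7477, -1.8599)
step 3: x0=(0.5481, -0.8789, -0.6172) x1=(1.7342, -0.0744, 1.0885) x2=(1.7549, 0.7808, -1.8788)
step 4: x0=(0.5673, -0.9017, -0.5875) x1=(1.7199, -0.0850, 1.0917) x2=(1.7559, 0.8134, -1.8971)
step 5: x0=(0.5865, -0.9243, -0.5584) x1=(1.7060, -0.0952, 1.0952) x2=(1.7566, 0.8455, -1.9147)
step 6: x0=(0.6057, -0.9469, -0.5299) x1=(1.6926, -0.1049, 1.0990) x2=(1.7571, 0.8771, -1.9318)
step 7: x0=(0.6247, -0.9694, -0.5021) x1=(1.6796, -0.1140, 1.1031) x2=(1.7573, 0.9082, -1.9482)
step 8: x0=(0.6435, -0.9918, -0.4748) x1=(1.6672, -0.1227, 1.1075) x2=(1.7573, 0.9389, -1.9640)
step 9: x0=(0.6623, -1.0143, -0.4483) x1=(1.6553, -0.1309, 1.1123) x2=(1.7571, 0.9691, -1.9793)
step 10: x0=(0.6808, -1.0368, -0.4223) x1=(1.6438, -0.1384, 1.1175) x2=(1.7567, 0.9989, -1.9940)
step 11: x0=(0.6993, -1.0593, -0.3970) x1=(1.6329, -0.1454, 1.1232) x2=(1.7561, 1.0283, -2.0082)
step 12: x0=(0.7175, -1.0819, -0.3723) x1=(1.6225, -0.1517, 1.1292) x2=(1.7554, 1.0573, -2.0219)
step 13: x0=(0.7356, -1.1046, -0.3483) x1=(1.6126, -0.1575, 1.1358) x2=(1.7545, 1.0858, -2.0350)
step 14: x0=(0.7534, -1.1273, -0.3249) x1=(1.6031, -0.1625, 1.1428) x2=(1.7534, 1.1139, -2.0477)
step 15: x0=(0.7711, -1.1502, -0.3022) x1=(1.5942, -0.1669, 1.1504) x2=(1.7523, 1.1417, -2.0598)
step 16: x0=(0.7886, -1.1732, -0.2801) x1=(1.5858, -0.1706, 1.1584) x2=(1.7509, 1.1691, -2.0715)
step 17: x0=(0.8059, -1.1963, -0.2587) x1=(1.5779, -0.1735, 1.1670) x2=(1.7495, 1.1961, -2.0827)
step 18: x0=(0.8230, -1.2197, -0.2379) x1=(1.5704, -0.1757, 1.1762) x2=(1.7480, 1.2227, -2.0935)
step 19: x0=(0.8399, -1.2432, -0.2178) x1=(1.5634, -0.1771, 1.1859) x2=(1.7463, 1.2490, -2.1038)
step 20: x0=(0.8566, -1.2669, -0.1983) x1=(1.5569, -0.1778, 1.1961) x2=(1.7445, 1.2749, -2.1137)
step 21: x0=(0.8731, -1.2908, -0.1794) x1=(1.5509, -0.1776, 1.2069) x2=(1.7427, 1.3004, -2.1232)
step 22: x0=(0.8894, -1.3150, -0.1612) x1=(1.5452, -0.1766, 1.2183) x2=(1.7407, 1.3257, -2.1323)
step 23: x0=(0.9055, -1.3394, -0.1436) x1=(1.5400, -0.1748, 1.2303) x2=(1.7387, 1.3506, -2.1410)
step 24: x0=(0.9215, -1.3641, -0.1266) x1=(1.5352, -0.1722, 1.2428) x2=(1.7365, 1.3752, -2.1493)
step 25: x0=(0.9373, -1.3890, -0.1102) x1=(1.5308, -0.1687, 1.2558) x2=(1.7343, 1.3994, -2.1572)
step 26: x0=(0.9529, -1.4142, -0.0944) x1=(1.5267, -0.1644, 1.2694) x2=(1.7320, 1.4234, -2.1647)
step 27: x0=(0.9684, -1.4397, -0.0792) x1=(1.5230, -0.1592, 1.2835) x2=(1.7297, 1.4470, -2.1719)
step 28: x0=(0.9837, -1.4654, -0.0645) x1=(1.5196, -0.1531, 1.2981) x2=(1.7273, 1.4703, -2.1787)
step 29: x0=(0.9989, -1.4915, -0.0504) x1=(1.5166, -0.1463, 1.3133) x2=(1.7248, 1.4934, -2.1851)
step 30: x0=(1.0139, -1.5178, -0.0368) x1=(1.5138, -0.1385, 1.3289) x2=(1.7223, 1.5161, -2.1912)
step 31: x0=(1.0289, -1.5444, -0.0238) x1=(1.5113, -0.1299, 1.3450) x2=(1.7197, 1.5386, -2.1970)
step 32: x0=(1.0437, -1.5713, -0.0112) x1=(1.5091, -0.1205, 1.3615) x2=(1.7170, 1.5608, -2.2024)
step 33: x0=(1.0584, -1.5985, 0.0008) x1=(1.5072, -0.1102, 1.3785) x2=(1.7143, 1.5827, -2.2075)
step 34: x0=(1.0730, -1.6260, 0.0124) x1=(1.5054, -0.0991, 1.3958) x2=(1.7116, 1.6043, -2.2123)
step 35: x0=(1.0876, -1.6537, 0.0235) x1=(1.5039, -0.0873, 1.4136) x2=(1.7088, 1.6257, -2.2168)
step 36: x0=(1.1020, -1.6817, 0.0342) x1=(1.5025, -0.0746, 1.4317) x2=(1.7059, 1.6468, -2.2209)
step 37: x0=(1.1164, -1.7100, 0.0445) x1=(1.5013, -0.0611, 1.4502) x2=(1.7031, 1.6676, -2.2248)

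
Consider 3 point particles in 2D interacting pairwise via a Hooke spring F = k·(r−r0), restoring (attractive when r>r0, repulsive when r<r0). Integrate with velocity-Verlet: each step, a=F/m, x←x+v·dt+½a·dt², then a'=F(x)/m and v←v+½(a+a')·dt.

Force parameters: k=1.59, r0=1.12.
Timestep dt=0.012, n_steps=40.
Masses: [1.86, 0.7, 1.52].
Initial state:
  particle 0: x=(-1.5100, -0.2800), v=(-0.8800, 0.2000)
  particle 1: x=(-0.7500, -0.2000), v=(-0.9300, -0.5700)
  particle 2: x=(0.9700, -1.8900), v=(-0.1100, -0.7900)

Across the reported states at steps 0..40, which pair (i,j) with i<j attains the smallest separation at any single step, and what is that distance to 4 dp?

pair (0,1), distance 0.7609

step 0: x0=(-1.5100, -0.2800) x1=(-0.7500, -0.2000) x2=(0.9700, -1.8900)
step 1: x0=(-1.5205, -0.2777) x1=(-0.7610, -0.2070) x2=(0.9685, -1.8993)
step 2: x0=(-1.5308, -0.2755) x1=(-0.7715, -0.2143) x2=(0.9666, -1.9084)
step 3: x0=(-1.5410, -0.2734) x1=(-0.7816, -0.2218) x2=(0.9644, -1.9171)
step 4: x0=(-1.5511, -0.2714) x1=(-0.7913, -0.2297) x2=(0.9617, -1.9256)
step 5: x0=(-1.5610, -0.2696) x1=(-0.8005, -0.2378) x2=(0.9587, -1.9338)
step 6: x0=(-1.5707, -0.2679) x1=(-0.8094, -0.2462) x2=(0.9553, -1.9416)
step 7: x0=(-1.5803, -0.2664) x1=(-0.8178, -0.2550) x2=(0.9515, -1.9492)
step 8: x0=(-1.5897, -0.2649) x1=(-0.8257, -0.2640) x2=(0.9474, -1.9565)
step 9: x0=(-1.5990, -0.2636) x1=(-0.8333, -0.2733) x2=(0.9428, -1.9635)
step 10: x0=(-1.6081, -0.2625) x1=(-0.8404, -0.2830) x2=(0.9379, -1.9702)
step 11: x0=(-1.6171, -0.2615) x1=(-0.8470, -0.2929) x2=(0.9326, -1.9765)
step 12: x0=(-1.6259, -0.2606) x1=(-0.8533, -0.3032) x2=(0.9268, -1.9826)
step 13: x0=(-1.6346, -0.2598) x1=(-0.8591, -0.3137) x2=(0.9207, -1.9884)
step 14: x0=(-1.6431, -0.2592) x1=(-0.8645, -0.3246) x2=(0.9142, -1.9938)
step 15: x0=(-1.6514, -0.2587) x1=(-0.8694, -0.3357) x2=(0.9073, -1.9990)
step 16: x0=(-1.6596, -0.2583) x1=(-0.8740, -0.3472) x2=(0.9001, -2.0039)
step 17: x0=(-1.6676, -0.2581) x1=(-0.8781, -0.3589) x2=(0.8924, -2.0084)
step 18: x0=(-1.6755, -0.2580) x1=(-0.8818, -0.3710) x2=(0.8843, -2.0127)
step 19: x0=(-1.6832, -0.2580) x1=(-0.8851, -0.3834) x2=(0.8759, -2.0166)
step 20: x0=(-1.6907, -0.2582) x1=(-0.8880, -0.3960) x2=(0.8670, -2.0203)
step 21: x0=(-1.6981, -0.2585) x1=(-0.8904, -0.4090) x2=(0.8578, -2.0237)
step 22: x0=(-1.7053, -0.2589) x1=(-0.8925, -0.4223) x2=(0.8482, -2.0267)
step 23: x0=(-1.7123, -0.2594) x1=(-0.8942, -0.4359) x2=(0.8382, -2.0295)
step 24: x0=(-1.7192, -0.2601) x1=(-0.8955, -0.4497) x2=(0.8278, -2.0319)
step 25: x0=(-1.7259, -0.2610) x1=(-0.8964, -0.4639) x2=(0.8171, -2.0341)
step 26: x0=(-1.7324, -0.2619) x1=(-0.8970, -0.4783) x2=(0.8059, -2.0360)
step 27: x0=(-1.7388, -0.2630) x1=(-0.8971, -0.4930) x2=(0.7944, -2.0376)
step 28: x0=(-1.7450, -0.2642) x1=(-0.8969, -0.5080) x2=(0.7826, -2.0389)
step 29: x0=(-1.7510, -0.2656) x1=(-0.8964, -0.5233) x2=(0.7703, -2.0399)
step 30: x0=(-1.7569, -0.2671) x1=(-0.8955, -0.5388) x2=(0.7577, -2.0406)
step 31: x0=(-1.7626, -0.2687) x1=(-0.8943, -0.5546) x2=(0.7447, -2.0410)
step 32: x0=(-1.7681, -0.2704) x1=(-0.8927, -0.5707) x2=(0.7313, -2.0412)
step 33: x0=(-1.7734, -0.2723) x1=(-0.8909, -0.5870) x2=(0.7176, -2.0411)
step 34: x0=(-1.7786, -0.2743) x1=(-0.8887, -0.6036) x2=(0.7036, -2.0407)
step 35: x0=(-1.7836, -0.2764) x1=(-0.8862, -0.6204) x2=(0.6891, -2.0400)
step 36: x0=(-1.7884, -0.2787) x1=(-0.8834, -0.6375) x2=(0.6744, -2.0391)
step 37: x0=(-1.7930, -0.2811) x1=(-0.8804, -0.6547) x2=(0.6593, -2.0379)
step 38: x0=(-1.7975, -0.2836) x1=(-0.8771, -0.6723) x2=(0.6438, -2.0365)
step 39: x0=(-1.8018, -0.2862) x1=(-0.8735, -0.6900) x2=(0.6281, -2.0347)
step 40: x0=(-1.8059, -0.2890) x1=(-0.8696, -0.7079) x2=(0.6120, -2.0328)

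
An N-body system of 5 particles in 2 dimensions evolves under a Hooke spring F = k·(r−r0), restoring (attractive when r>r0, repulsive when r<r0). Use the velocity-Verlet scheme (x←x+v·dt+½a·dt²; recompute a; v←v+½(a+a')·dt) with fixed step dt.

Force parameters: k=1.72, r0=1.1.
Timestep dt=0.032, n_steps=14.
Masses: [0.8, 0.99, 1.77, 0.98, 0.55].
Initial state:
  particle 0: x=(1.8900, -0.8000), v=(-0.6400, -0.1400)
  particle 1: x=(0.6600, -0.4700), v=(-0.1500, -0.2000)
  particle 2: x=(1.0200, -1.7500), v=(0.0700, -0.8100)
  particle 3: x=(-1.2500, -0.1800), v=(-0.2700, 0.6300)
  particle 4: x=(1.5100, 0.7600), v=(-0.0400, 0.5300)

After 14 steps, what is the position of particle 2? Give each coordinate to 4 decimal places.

(0.9491, -1.8349)

step 0: x0=(1.8900, -0.8000) x1=(0.6600, -0.4700) x2=(1.0200, -1.7500) x3=(-1.2500, -0.1800) x4=(1.5100, 0.7600)
step 1: x0=(1.8668, -0.8036) x1=(0.6549, -0.4762) x2=(1.0217, -1.7746) x3=(-1.2533, -0.1606) x4=(1.5054, 0.7724)
step 2: x0=(1.8382, -0.8054) x1=(0.6491, -0.4821) x2=(1.0224, -1.7963) x3=(-1.2458, -0.1430) x4=(1.4939, 0.7756)
step 3: x0=(1.8045, -0.8053) x1=(0.6426, -0.4877) x2=(1.0221, -1.8152) x3=(-1.2278, -0.1272) x4=(1.4758, 0.7694)
step 4: x0=(1.7657, -0.8035) x1=(0.6355, -0.4928) x2=(1.0206, -1.8311) x3=(-1.1994, -0.1133) x4=(1.4512, 0.7540)
step 5: x0=(1.7222, -0.7998) x1=(0.6276, -0.4977) x2=(1.0181, -1.8441) x3=(-1.1609, -0.1014) x4=(1.4202, 0.7296)
step 6: x0=(1.6742, -0.7945) x1=(0.6190, -0.5023) x2=(1.0145, -1.8542) x3=(-1.1127, -0.0916) x4=(1.3833, 0.6964)
step 7: x0=(1.6221, -0.7876) x1=(0.6097, -0.5066) x2=(1.0099, -1.8613) x3=(-1.0554, -0.0839) x4=(1.3407, 0.6548)
step 8: x0=(1.5663, -0.7793) x1=(0.5997, -0.5108) x2=(1.0042, -1.8655) x3=(-0.9894, -0.0784) x4=(1.2930, 0.6055)
step 9: x0=(1.5071, -0.7697) x1=(0.5889, -0.5149) x2=(0.9974, -1.8669) x3=(-0.9155, -0.0752) x4=(1.2406, 0.5490)
step 10: x0=(1.4450, -0.7590) x1=(0.5774, -0.5189) x2=(0.9896, -1.8656) x3=(-0.8344, -0.0742) x4=(1.1843, 0.4860)
step 11: x0=(1.3804, -0.7474) x1=(0.5651, -0.5231) x2=(0.9809, -1.8616) x3=(-0.7468, -0.0754) x4=(1.1245, 0.4175)
step 12: x0=(1.3140, -0.7352) x1=(0.5521, -0.5276) x2=(0.9711, -1.8550) x3=(-0.6536, -0.0788) x4=(1.0619, 0.3442)
step 13: x0=(1.2461, -0.7226) x1=(0.5383, -0.5324) x2=(0.9605, -1.8461) x3=(-0.5557, -0.0843) x4=(0.9973, 0.2671)
step 14: x0=(1.1773, -0.7100) x1=(0.5237, -0.5377) x2=(0.9491, -1.8349) x3=(-0.4539, -0.0918) x4=(0.9314, 0.1872)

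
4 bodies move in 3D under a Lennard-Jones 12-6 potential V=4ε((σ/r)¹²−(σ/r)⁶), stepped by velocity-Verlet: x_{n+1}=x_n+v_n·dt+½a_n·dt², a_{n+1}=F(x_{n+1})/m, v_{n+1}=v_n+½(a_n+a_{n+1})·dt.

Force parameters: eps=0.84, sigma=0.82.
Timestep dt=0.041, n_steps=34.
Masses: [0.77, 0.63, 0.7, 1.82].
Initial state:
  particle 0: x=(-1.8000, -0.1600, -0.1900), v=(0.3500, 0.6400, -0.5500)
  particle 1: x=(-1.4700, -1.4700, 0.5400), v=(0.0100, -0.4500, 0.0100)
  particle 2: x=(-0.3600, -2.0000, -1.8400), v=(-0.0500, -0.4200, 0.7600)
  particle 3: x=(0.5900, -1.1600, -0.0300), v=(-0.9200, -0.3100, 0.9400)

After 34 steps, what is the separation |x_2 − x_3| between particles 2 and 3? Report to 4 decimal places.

step 0: x0=(-1.8000, -0.1600, -0.1900) x1=(-1.4700, -1.4700, 0.5400) x2=(-0.3600, -2.0000, -1.8400) x3=(0.5900, -1.1600, -0.0300)
step 1: x0=(-1.7856, -0.1340, -0.2124) x1=(-1.4696, -1.4881, 0.5402) x2=(-0.3620, -2.0172, -1.8088) x3=(0.5523, -1.1727, 0.0085)
step 2: x0=(-1.7710, -0.1085, -0.2346) x1=(-1.4693, -1.5057, 0.5401) x2=(-0.3641, -2.0344, -1.7775) x3=(0.5145, -1.1854, 0.0471)
step 3: x0=(-1.7564, -0.0834, -0.2565) x1=(-1.4690, -1.5228, 0.5397) x2=(-0.3661, -2.0515, -1.7462) x3=(0.4766, -1.1982, 0.0856)
step 4: x0=(-1.7416, -0.0586, -0.2783) x1=(-1.4686, -1.5395, 0.5390) x2=(-0.3681, -2.0686, -1.7148) x3=(0.4387, -1.2109, 0.1241)
step 5: x0=(-1.7268, -0.0341, -0.2999) x1=(-1.4681, -1.5558, 0.5381) x2=(-0.3701, -2.0857, -1.6833) x3=(0.4008, -1.2237, 0.1626)
step 6: x0=(-1.7119, -0.0098, -0.3215) x1=(-1.4676, -1.5719, 0.5370) x2=(-0.3721, -2.1027, -1.6518) x3=(0.3628, -1.2365, 0.2010)
step 7: x0=(-1.6970, 0.0143, -0.3429) x1=(-1.4668, -1.5877, 0.5357) x2=(-0.3741, -2.1197, -1.6201) x3=(0.3247, -1.2492, 0.2395)
step 8: x0=(-1.6820, 0.0381, -0.3642) x1=(-1.4659, -1.6033, 0.5342) x2=(-0.3761, -2.1367, -1.5884) x3=(0.2865, -1.2621, 0.2779)
step 9: x0=(-1.6670, 0.0619, -0.3855) x1=(-1.4647, -1.6187, 0.5326) x2=(-0.3780, -2.1536, -1.5566) x3=(0.2482, -1.2749, 0.3164)
step 10: x0=(-1.6520, 0.0855, -0.4066) x1=(-1.4632, -1.6339, 0.5309) x2=(-0.3800, -2.1705, -1.5247) x3=(0.2098, -1.2877, 0.3548)
step 11: x0=(-1.6369, 0.1090, -0.4278) x1=(-1.4614, -1.6489, 0.5290) x2=(-0.3820, -2.1873, -1.4927) x3=(0.1712, -1.3006, 0.3932)
step 12: x0=(-1.6217, 0.1323, -0.4488) x1=(-1.4591, -1.6637, 0.5270) x2=(-0.3840, -2.2041, -1.4607) x3=(0.1325, -1.3135, 0.4316)
step 13: x0=(-1.6066, 0.1556, -0.4699) x1=(-1.4564, -1.6783, 0.5248) x2=(-0.3860, -2.2208, -1.4285) x3=(0.0936, -1.3265, 0.4700)
step 14: x0=(-1.5914, 0.1788, -0.4908) x1=(-1.4530, -1.6927, 0.5226) x2=(-0.3880, -2.2375, -1.3962) x3=(0.0545, -1.3395, 0.5084)
step 15: x0=(-1.5762, 0.2018, -0.5118) x1=(-1.4489, -1.7069, 0.5203) x2=(-0.3900, -2.2541, -1.3638) x3=(0.0151, -1.3526, 0.5467)
step 16: x0=(-1.5610, 0.2249, -0.5327) x1=(-1.4439, -1.7209, 0.5179) x2=(-0.3920, -2.2707, -1.3313) x3=(-0.0246, -1.3657, 0.5850)
step 17: x0=(-1.5457, 0.2478, -0.5536) x1=(-1.4378, -1.7345, 0.5154) x2=(-0.3941, -2.2873, -1.2987) x3=(-0.0646, -1.3790, 0.6233)
step 18: x0=(-1.5305, 0.2707, -0.5744) x1=(-1.4305, -1.7478, 0.5130) x2=(-0.3961, -2.3038, -1.2660) x3=(-0.1051, -1.3924, 0.6615)
step 19: x0=(-1.5152, 0.2935, -0.5952) x1=(-1.4217, -1.7607, 0.5107) x2=(-0.3982, -2.3202, -1.2332) x3=(-0.1461, -1.4059, 0.6996)
step 20: x0=(-1.4999, 0.3163, -0.6160) x1=(-1.4109, -1.7730, 0.5085) x2=(-0.4004, -2.3366, -1.2002) x3=(-0.1878, -1.4196, 0.7376)
step 21: x0=(-1.4846, 0.3391, -0.6368) x1=(-1.3979, -1.7847, 0.5066) x2=(-0.4025, -2.3529, -1.1671) x3=(-0.2302, -1.4335, 0.7754)
step 22: x0=(-1.4692, 0.3618, -0.6575) x1=(-1.3822, -1.7956, 0.5053) x2=(-0.4048, -2.3691, -1.1338) x3=(-0.2736, -1.4477, 0.8130)
step 23: x0=(-1.4539, 0.3844, -0.6783) x1=(-1.3630, -1.8054, 0.5047) x2=(-0.4071, -2.3853, -1.1004) x3=(-0.3181, -1.4622, 0.8502)
step 24: x0=(-1.4386, 0.4070, -0.6990) x1=(-1.3398, -1.8140, 0.5054) x2=(-0.4094, -2.4014, -1.0668) x3=(-0.3641, -1.4773, 0.8870)
step 25: x0=(-1.4232, 0.4296, -0.7197) x1=(-1.3115, -1.8208, 0.5078) x2=(-0.4118, -2.4174, -1.0330) x3=(-0.4117, -1.4929, 0.9230)
step 26: x0=(-1.4078, 0.4522, -0.7403) x1=(-1.2777, -1.8257, 0.5126) x2=(-0.4143, -2.4334, -0.9991) x3=(-0.4613, -1.5092, 0.9582)
step 27: x0=(-1.3925, 0.4747, -0.7610) x1=(-1.2387, -1.8288, 0.5199) x2=(-0.4169, -2.4492, -0.9648) x3=(-0.5126, -1.5263, 0.9923)
step 28: x0=(-1.3771, 0.4972, -0.7817) x1=(-1.2001, -1.8321, 0.5268) x2=(-0.4196, -2.4649, -0.9304) x3=(-0.5637, -1.5432, 1.0266)
step 29: x0=(-1.3617, 0.5197, -0.8023) x1=(-1.1792, -1.8436, 0.5193) x2=(-0.4225, -2.4805, -0.8957) x3=(-0.6086, -1.5574, 1.0657)
step 30: x0=(-1.3464, 0.5422, -0.8229) x1=(-1.1855, -1.8689, 0.4854) x2=(-0.4255, -2.4960, -0.8606) x3=(-0.6441, -1.5668, 1.1138)
step 31: x0=(-1.3310, 0.5646, -0.8435) x1=(-1.1985, -1.8981, 0.4431) x2=(-0.4286, -2.5113, -0.8252) x3=(-0.6772, -1.5749, 1.1646)
step 32: x0=(-1.3156, 0.5870, -0.8641) x1=(-1.2091, -1.9263, 0.4033) x2=(-0.4321, -2.5263, -0.7893) x3=(-0.7110, -1.5834, 1.2144)
step 33: x0=(-1.3002, 0.6095, -0.8847) x1=(-1.2160, -1.9526, 0.3682) x2=(-0.4358, -2.5411, -0.7529) x3=(-0.7459, -1.5928, 1.2624)
step 34: x0=(-1.2848, 0.6319, -0.9053) x1=(-1.2199, -1.9772, 0.3373) x2=(-0.4401, -2.5555, -0.7157) x3=(-0.7818, -1.6028, 1.3087)

2.2633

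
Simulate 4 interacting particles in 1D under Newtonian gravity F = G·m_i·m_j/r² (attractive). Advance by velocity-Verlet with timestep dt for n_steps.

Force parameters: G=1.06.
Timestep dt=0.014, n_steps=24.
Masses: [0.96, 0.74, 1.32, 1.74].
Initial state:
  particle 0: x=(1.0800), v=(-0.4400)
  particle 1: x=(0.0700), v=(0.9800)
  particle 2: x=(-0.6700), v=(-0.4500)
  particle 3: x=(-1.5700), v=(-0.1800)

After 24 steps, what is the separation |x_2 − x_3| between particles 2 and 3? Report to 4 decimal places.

step 0: x0=(1.0800) x1=(0.0700) x2=(-0.6700) x3=(-1.5700)
step 1: x0=(1.0737) x1=(0.0835) x2=(-0.6764) x3=(-1.5723)
step 2: x0=(1.0671) x1=(0.0966) x2=(-0.6828) x3=(-1.5742)
step 3: x0=(1.0602) x1=(0.1093) x2=(-0.6894) x3=(-1.5756)
step 4: x0=(1.0530) x1=(0.1217) x2=(-0.6962) x3=(-1.5767)
step 5: x0=(1.0454) x1=(0.1338) x2=(-0.7031) x3=(-1.5772)
step 6: x0=(1.0376) x1=(0.1456) x2=(-0.7102) x3=(-1.5774)
step 7: x0=(1.0294) x1=(0.1572) x2=(-0.7176) x3=(-1.5771)
step 8: x0=(1.0208) x1=(0.1685) x2=(-0.7251) x3=(-1.5763)
step 9: x0=(1.0119) x1=(0.1797) x2=(-0.7329) x3=(-1.5751)
step 10: x0=(1.0026) x1=(0.1907) x2=(-0.7409) x3=(-1.5735)
step 11: x0=(0.9930) x1=(0.2016) x2=(-0.7493) x3=(-1.5713)
step 12: x0=(0.9829) x1=(0.2123) x2=(-0.7579) x3=(-1.5687)
step 13: x0=(0.9725) x1=(0.2230) x2=(-0.7669) x3=(-1.5655)
step 14: x0=(0.9616) x1=(0.2337) x2=(-0.7761) x3=(-1.5619)
step 15: x0=(0.9503) x1=(0.2444) x2=(-0.7858) x3=(-1.5577)
step 16: x0=(0.9386) x1=(0.2551) x2=(-0.7959) x3=(-1.5530)
step 17: x0=(0.9263) x1=(0.2658) x2=(-0.8063) x3=(-1.5477)
step 18: x0=(0.9136) x1=(0.2767) x2=(-0.8173) x3=(-1.5419)
step 19: x0=(0.9003) x1=(0.2877) x2=(-0.8287) x3=(-1.5355)
step 20: x0=(0.8865) x1=(0.2989) x2=(-0.8407) x3=(-1.5284)
step 21: x0=(0.8721) x1=(0.3104) x2=(-0.8532) x3=(-1.5207)
step 22: x0=(0.8570) x1=(0.3222) x2=(-0.8664) x3=(-1.5122)
step 23: x0=(0.8412) x1=(0.3344) x2=(-0.8803) x3=(-1.5031)
step 24: x0=(0.8247) x1=(0.3471) x2=(-0.8949) x3=(-1.4931)

0.5982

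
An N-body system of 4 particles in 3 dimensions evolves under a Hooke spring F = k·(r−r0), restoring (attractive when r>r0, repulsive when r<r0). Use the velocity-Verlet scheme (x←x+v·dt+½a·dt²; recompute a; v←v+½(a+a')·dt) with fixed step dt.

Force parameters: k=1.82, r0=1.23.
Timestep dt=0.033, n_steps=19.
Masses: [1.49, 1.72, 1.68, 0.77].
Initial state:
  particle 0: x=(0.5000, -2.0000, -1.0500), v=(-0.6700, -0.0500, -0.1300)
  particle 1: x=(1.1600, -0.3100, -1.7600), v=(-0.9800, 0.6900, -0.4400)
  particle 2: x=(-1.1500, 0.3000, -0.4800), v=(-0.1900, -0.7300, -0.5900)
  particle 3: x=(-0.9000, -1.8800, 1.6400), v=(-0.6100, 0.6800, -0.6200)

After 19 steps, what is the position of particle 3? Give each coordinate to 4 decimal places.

step 0: x0=(0.5000, -2.0000, -1.0500) x1=(1.1600, -0.3100, -1.7600) x2=(-1.1500, 0.3000, -0.4800) x3=(-0.9000, -1.8800, 1.6400)
step 1: x0=(0.4769, -2.0003, -1.0532) x1=(1.1259, -0.2880, -1.7726) x2=(-1.1549, 0.2742, -0.4993) x3=(-0.9174, -1.8545, 1.6127)
step 2: x0=(0.4517, -1.9979, -1.0542) x1=(1.0885, -0.2678, -1.7813) x2=(-1.1570, 0.2450, -0.5184) x3=(-0.9292, -1.8232, 1.5720)
step 3: x0=(0.4246, -1.9929, -1.0531) x1=(1.0478, -0.2492, -1.7861) x2=(-1.1566, 0.2125, -0.5371) x3=(-0.9357, -1.7862, 1.5181)
step 4: x0=(0.3956, -1.9851, -1.0501) x1=(1.0039, -0.2323, -1.7873) x2=(-1.1536, 0.1770, -0.5556) x3=(-0.9368, -1.7437, 1.4513)
step 5: x0=(0.3648, -1.9747, -1.0452) x1=(0.9568, -0.2173, -1.7847) x2=(-1.1481, 0.1386, -0.5738) x3=(-0.9329, -1.6962, 1.3722)
step 6: x0=(0.3323, -1.9617, -1.0385) x1=(0.9068, -0.2039, -1.7786) x2=(-1.1403, 0.0975, -0.5918) x3=(-0.9240, -1.6438, 1.2813)
step 7: x0=(0.2981, -1.9462, -1.0303) x1=(0.8540, -0.1923, -1.7692) x2=(-1.1303, 0.0538, -0.6095) x3=(-0.9105, -1.5871, 1.1793)
step 8: x0=(0.2624, -1.9282, -1.0206) x1=(0.7985, -0.1824, -1.7565) x2=(-1.1183, 0.0079, -0.6272) x3=(-0.8926, -1.5263, 1.0670)
step 9: x0=(0.2253, -1.9078, -1.0097) x1=(0.7405, -0.1742, -1.7408) x2=(-1.1043, -0.0401, -0.6447) x3=(-0.8706, -1.4619, 0.9453)
step 10: x0=(0.1870, -1.8851, -0.9977) x1=(0.6801, -0.1676, -1.7223) x2=(-1.0885, -0.0899, -0.6622) x3=(-0.8450, -1.3944, 0.8152)
step 11: x0=(0.1476, -1.8602, -0.9848) x1=(0.6177, -0.1625, -1.7011) x2=(-1.0711, -0.1413, -0.6797) x3=(-0.8161, -1.3242, 0.6776)
step 12: x0=(0.1072, -1.8332, -0.9713) x1=(0.5534, -0.1589, -1.6776) x2=(-1.0522, -0.1940, -0.6972) x3=(-0.7843, -1.2518, 0.5336)
step 13: x0=(0.0660, -1.8044, -0.9572) x1=(0.4874, -0.1567, -1.6521) x2=(-1.0320, -0.2477, -0.7150) x3=(-0.7499, -1.1776, 0.3843)
step 14: x0=(0.0242, -1.7739, -0.9429) x1=(0.4199, -0.1558, -1.6246) x2=(-1.0108, -0.3023, -0.7330) x3=(-0.7134, -1.1021, 0.2308)
step 15: x0=(-0.0181, -1.7420, -0.9284) x1=(0.3512, -0.1560, -1.5957) x2=(-0.9887, -0.3574, -0.7513) x3=(-0.6751, -1.0257, 0.0744)
step 16: x0=(-0.0607, -1.7087, -0.9140) x1=(0.2815, -0.1573, -1.5654) x2=(-0.9660, -0.4128, -0.7700) x3=(-0.6355, -0.9487, -0.0840)
step 17: x0=(-0.1034, -1.6745, -0.8998) x1=(0.2111, -0.1595, -1.5342) x2=(-0.9429, -0.4683, -0.7891) x3=(-0.5947, -0.8715, -0.2432)
step 18: x0=(-0.1462, -1.6395, -0.8858) x1=(0.1401, -0.1623, -1.5022) x2=(-0.9197, -0.5237, -0.8088) x3=(-0.5528, -0.7943, -0.4024)
step 19: x0=(-0.1889, -1.6041, -0.8721) x1=(0.0689, -0.1658, -1.4699) x2=(-0.8968, -0.5789, -0.8290) x3=(-0.5099, -0.7172, -0.5607)

(-0.5099, -0.7172, -0.5607)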